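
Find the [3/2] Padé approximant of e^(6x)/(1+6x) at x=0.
(576*x**3/55 + 513*x**2/55 + 252*x/55 + 1)/(-477*x**2/55 + 252*x/55 + 1)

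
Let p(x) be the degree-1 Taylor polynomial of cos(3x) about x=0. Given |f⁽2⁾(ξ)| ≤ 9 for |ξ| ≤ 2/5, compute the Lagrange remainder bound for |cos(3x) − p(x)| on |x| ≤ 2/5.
18/25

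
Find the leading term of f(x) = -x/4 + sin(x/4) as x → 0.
-x**3/384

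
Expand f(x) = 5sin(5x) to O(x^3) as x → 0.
25*x + O(x**3)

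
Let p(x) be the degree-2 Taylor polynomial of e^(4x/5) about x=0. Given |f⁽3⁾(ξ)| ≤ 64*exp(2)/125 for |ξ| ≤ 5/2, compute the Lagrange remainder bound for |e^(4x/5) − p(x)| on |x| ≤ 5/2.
4*exp(2)/3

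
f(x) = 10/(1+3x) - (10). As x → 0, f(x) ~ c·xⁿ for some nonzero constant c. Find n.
1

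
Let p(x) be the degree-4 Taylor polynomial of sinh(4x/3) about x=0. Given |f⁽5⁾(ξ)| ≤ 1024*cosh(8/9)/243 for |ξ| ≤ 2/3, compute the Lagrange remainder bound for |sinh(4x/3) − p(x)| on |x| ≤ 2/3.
4096*cosh(8/9)/885735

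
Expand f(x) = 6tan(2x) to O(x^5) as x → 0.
12*x + 16*x**3 + O(x**5)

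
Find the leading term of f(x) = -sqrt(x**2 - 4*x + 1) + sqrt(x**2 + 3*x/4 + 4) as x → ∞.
19/8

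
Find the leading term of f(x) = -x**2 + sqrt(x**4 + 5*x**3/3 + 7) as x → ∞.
5*x/6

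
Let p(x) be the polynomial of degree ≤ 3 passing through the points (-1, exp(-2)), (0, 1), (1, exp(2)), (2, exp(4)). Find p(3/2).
(1 + 5*(-1 + 3*exp(2) + exp(4))*exp(2))*exp(-2)/16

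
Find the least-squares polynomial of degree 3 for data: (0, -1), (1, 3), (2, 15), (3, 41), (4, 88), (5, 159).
-115/126 + (139/108)x + (185/126)x² + (101/108)x³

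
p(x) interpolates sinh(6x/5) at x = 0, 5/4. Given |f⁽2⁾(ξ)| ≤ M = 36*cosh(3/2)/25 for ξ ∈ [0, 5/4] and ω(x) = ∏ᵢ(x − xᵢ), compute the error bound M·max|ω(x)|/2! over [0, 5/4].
9*cosh(3/2)/32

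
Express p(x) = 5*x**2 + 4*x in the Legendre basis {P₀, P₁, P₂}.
(5/3)P₀ + (4)P₁ + (10/3)P₂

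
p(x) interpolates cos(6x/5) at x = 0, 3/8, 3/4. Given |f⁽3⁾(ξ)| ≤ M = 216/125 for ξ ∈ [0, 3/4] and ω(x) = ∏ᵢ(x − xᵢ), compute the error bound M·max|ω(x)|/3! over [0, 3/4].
27*sqrt(3)/8000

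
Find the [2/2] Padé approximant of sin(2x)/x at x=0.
(2 - 14*x**2/15)/(x**2/5 + 1)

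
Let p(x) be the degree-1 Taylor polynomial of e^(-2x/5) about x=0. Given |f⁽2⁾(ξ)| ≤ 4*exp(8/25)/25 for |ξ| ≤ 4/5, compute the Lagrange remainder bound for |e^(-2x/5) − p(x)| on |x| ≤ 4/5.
32*exp(8/25)/625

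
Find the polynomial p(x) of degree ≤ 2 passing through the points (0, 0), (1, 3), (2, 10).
2*x**2 + x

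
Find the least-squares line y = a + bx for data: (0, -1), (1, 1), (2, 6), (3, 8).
a = -13/10, b = 16/5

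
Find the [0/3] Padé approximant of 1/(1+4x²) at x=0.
1/(4*x**2 + 1)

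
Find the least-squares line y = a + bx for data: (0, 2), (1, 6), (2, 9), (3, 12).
a = 23/10, b = 33/10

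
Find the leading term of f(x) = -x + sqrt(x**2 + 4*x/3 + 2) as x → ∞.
2/3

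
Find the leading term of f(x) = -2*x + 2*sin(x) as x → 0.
-x**3/3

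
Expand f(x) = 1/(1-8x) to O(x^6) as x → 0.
1 + 8*x + 64*x**2 + 512*x**3 + 4096*x**4 + 32768*x**5 + O(x**6)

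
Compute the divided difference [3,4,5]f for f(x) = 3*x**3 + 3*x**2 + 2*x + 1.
39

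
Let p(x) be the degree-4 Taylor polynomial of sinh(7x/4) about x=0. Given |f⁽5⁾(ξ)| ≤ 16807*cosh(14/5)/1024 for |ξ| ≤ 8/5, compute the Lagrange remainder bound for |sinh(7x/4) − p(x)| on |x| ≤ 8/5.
67228*cosh(14/5)/46875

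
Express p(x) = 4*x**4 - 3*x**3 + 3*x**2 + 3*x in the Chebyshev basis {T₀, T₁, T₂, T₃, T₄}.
(3)T₀ + (3/4)T₁ + (7/2)T₂ + (-3/4)T₃ + (1/2)T₄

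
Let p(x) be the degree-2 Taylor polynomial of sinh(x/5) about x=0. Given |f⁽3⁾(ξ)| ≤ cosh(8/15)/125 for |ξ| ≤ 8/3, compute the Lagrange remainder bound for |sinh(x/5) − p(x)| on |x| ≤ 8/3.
256*cosh(8/15)/10125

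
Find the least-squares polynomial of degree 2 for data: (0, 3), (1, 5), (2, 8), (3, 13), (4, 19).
106/35 + (8/7)x + (5/7)x²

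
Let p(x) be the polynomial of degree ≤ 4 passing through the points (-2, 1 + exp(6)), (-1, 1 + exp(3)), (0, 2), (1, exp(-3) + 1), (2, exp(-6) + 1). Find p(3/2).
((-5*exp(6) + 58 + 28*exp(3))*exp(6) + 35 + 140*exp(3))*exp(-6)/128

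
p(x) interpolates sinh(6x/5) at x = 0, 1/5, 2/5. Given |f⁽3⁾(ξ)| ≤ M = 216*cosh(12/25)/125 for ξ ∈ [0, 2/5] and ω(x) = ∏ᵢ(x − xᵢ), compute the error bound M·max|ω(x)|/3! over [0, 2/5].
8*sqrt(3)*cosh(12/25)/15625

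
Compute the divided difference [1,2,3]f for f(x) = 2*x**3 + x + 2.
12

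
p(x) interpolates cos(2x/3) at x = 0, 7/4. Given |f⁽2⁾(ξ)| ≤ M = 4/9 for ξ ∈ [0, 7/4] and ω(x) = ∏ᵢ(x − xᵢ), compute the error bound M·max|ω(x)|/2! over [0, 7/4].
49/288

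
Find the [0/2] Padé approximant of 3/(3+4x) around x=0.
1/(4*x/3 + 1)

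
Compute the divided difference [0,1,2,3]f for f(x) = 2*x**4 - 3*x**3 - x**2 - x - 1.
9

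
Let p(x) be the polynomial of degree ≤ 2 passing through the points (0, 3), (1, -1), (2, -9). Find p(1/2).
3/2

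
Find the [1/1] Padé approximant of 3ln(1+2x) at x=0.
6*x/(x + 1)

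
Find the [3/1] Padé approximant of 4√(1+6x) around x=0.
(-27*x**3/2 + 27*x**2 + 27*x + 4)/(15*x/4 + 1)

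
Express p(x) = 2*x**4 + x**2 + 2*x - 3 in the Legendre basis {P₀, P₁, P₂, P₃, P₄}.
(-34/15)P₀ + (2)P₁ + (38/21)P₂ + (16/35)P₄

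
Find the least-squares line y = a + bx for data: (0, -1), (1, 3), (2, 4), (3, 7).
a = -1/2, b = 5/2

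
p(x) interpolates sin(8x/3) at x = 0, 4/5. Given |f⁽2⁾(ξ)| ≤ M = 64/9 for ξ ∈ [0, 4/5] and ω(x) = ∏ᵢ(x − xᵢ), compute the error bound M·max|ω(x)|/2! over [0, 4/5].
128/225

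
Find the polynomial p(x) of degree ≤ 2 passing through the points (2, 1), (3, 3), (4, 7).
x**2 - 3*x + 3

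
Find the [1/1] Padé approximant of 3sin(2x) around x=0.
6*x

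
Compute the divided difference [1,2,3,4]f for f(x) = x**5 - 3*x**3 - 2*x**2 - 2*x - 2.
62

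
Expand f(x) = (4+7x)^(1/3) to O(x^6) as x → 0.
2**(2/3) + 7*2**(2/3)*x/12 - 49*2**(2/3)*x**2/144 + 1715*2**(2/3)*x**3/5184 - 12005*2**(2/3)*x**4/31104 + 184877*2**(2/3)*x**5/373248 + O(x**6)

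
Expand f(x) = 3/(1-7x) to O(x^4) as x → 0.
3 + 21*x + 147*x**2 + 1029*x**3 + O(x**4)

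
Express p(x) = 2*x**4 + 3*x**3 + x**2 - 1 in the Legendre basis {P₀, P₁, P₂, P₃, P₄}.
(-4/15)P₀ + (9/5)P₁ + (38/21)P₂ + (6/5)P₃ + (16/35)P₄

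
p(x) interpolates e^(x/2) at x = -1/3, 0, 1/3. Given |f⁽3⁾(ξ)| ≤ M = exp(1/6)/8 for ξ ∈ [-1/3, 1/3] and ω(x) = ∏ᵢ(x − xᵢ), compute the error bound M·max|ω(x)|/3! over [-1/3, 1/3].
sqrt(3)*exp(1/6)/5832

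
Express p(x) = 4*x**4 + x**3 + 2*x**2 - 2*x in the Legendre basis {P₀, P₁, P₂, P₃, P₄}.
(22/15)P₀ + (-7/5)P₁ + (76/21)P₂ + (2/5)P₃ + (32/35)P₄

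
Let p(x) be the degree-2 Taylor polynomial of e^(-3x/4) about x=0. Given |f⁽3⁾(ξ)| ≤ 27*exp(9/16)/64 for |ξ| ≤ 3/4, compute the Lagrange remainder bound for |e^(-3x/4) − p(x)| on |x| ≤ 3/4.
243*exp(9/16)/8192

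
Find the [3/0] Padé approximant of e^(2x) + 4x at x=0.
4*x**3/3 + 2*x**2 + 6*x + 1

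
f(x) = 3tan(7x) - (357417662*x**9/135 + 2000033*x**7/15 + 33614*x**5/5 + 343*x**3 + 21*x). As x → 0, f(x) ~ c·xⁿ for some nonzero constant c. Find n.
11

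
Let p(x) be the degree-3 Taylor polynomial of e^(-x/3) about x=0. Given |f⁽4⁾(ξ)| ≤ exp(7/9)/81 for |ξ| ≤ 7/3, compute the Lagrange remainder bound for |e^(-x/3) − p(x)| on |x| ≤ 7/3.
2401*exp(7/9)/157464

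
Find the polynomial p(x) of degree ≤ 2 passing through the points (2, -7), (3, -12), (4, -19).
-x**2 - 3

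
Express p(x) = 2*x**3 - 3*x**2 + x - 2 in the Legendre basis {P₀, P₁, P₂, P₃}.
(-3)P₀ + (11/5)P₁ + (-2)P₂ + (4/5)P₃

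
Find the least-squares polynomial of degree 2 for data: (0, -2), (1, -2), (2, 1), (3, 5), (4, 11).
-15/7 + (-29/70)x + (13/14)x²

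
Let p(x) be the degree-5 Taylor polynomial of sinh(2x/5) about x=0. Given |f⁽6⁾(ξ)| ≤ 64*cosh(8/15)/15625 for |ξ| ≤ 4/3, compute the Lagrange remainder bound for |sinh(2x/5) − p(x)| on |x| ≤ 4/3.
16384*cosh(8/15)/512578125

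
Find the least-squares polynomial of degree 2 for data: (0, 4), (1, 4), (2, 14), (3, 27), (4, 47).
124/35 + (-97/70)x + (43/14)x²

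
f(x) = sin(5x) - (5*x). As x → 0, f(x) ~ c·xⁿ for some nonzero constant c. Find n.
3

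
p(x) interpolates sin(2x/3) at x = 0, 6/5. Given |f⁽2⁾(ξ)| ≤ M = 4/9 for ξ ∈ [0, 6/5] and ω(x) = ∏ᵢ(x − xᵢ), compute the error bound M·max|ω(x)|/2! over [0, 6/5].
2/25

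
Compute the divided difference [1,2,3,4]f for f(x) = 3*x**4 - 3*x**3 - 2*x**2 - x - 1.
27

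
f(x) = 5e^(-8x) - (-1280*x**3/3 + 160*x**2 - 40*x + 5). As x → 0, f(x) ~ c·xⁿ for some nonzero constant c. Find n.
4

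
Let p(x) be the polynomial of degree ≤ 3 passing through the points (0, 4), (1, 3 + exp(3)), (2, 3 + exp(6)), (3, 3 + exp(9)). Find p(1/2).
-5*exp(6)/16 + 53/16 + 15*exp(3)/16 + exp(9)/16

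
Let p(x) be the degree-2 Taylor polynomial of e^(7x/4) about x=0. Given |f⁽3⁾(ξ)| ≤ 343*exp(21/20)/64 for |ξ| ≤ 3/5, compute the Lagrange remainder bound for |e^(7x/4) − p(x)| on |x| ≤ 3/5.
3087*exp(21/20)/16000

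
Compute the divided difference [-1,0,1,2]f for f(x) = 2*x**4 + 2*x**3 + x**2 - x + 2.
6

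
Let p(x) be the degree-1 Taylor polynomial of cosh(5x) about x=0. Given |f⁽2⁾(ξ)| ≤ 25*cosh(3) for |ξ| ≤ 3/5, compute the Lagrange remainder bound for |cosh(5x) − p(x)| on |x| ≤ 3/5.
9*cosh(3)/2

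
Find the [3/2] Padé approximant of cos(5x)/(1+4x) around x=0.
(1675*x**3/21 - 1675*x**2/84 - 4*x + 1)/(1 - 1969*x**2/84)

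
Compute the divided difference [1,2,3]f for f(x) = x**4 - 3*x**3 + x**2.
8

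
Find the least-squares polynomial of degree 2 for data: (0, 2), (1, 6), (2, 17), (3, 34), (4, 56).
9/5 + (8/5)x + (3)x²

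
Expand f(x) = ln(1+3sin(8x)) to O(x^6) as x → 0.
24*x - 288*x**2 + 4352*x**3 - 76800*x**4 + 1445888*x**5 + O(x**6)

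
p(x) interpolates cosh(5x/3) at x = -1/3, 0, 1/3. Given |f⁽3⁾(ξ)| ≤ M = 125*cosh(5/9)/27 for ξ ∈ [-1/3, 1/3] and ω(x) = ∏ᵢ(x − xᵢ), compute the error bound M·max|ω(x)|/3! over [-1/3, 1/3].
125*sqrt(3)*cosh(5/9)/19683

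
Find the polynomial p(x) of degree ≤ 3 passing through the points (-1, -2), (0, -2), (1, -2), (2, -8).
-x**3 + x - 2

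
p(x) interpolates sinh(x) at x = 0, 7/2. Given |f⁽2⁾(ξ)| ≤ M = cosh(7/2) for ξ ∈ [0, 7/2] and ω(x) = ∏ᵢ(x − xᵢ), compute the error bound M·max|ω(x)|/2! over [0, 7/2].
49*cosh(7/2)/32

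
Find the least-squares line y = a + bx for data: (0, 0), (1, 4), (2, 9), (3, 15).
a = -1/2, b = 5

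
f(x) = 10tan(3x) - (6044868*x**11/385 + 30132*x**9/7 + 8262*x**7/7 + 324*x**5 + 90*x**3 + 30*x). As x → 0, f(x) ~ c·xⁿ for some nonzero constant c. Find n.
13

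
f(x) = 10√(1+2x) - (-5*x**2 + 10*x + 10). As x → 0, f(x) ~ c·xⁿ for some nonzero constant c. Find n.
3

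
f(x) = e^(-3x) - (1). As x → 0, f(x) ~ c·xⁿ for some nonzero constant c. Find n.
1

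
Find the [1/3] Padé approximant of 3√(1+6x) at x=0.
(63*x/4 + 3)/(27*x**3/8 - 9*x**2/4 + 9*x/4 + 1)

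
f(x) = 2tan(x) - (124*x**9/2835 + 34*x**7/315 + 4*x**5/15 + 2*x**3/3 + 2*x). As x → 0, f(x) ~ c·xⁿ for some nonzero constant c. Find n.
11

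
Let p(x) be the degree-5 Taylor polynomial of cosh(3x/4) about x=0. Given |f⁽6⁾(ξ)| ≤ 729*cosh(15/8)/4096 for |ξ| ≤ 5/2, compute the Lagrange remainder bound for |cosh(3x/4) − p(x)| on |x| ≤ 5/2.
253125*cosh(15/8)/4194304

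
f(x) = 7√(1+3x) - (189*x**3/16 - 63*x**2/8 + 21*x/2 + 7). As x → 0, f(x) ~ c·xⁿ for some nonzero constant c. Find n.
4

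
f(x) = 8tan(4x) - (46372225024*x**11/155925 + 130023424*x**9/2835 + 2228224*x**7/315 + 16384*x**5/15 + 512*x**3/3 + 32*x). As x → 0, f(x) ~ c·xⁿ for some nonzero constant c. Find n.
13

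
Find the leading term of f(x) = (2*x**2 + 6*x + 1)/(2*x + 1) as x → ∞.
x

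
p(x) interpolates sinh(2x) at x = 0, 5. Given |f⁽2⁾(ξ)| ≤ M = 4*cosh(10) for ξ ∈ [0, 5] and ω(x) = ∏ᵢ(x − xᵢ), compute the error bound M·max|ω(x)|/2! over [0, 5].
25*cosh(10)/2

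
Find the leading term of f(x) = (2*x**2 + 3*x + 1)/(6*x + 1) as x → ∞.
x/3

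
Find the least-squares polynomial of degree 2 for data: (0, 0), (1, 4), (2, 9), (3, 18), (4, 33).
18/35 + (4/7)x + (13/7)x²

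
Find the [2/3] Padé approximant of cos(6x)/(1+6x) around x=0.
(1 - 15*x**2)/(18*x**3 + 3*x**2 + 6*x + 1)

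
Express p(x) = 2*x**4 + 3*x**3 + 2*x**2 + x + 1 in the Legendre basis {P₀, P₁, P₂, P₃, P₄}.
(31/15)P₀ + (14/5)P₁ + (52/21)P₂ + (6/5)P₃ + (16/35)P₄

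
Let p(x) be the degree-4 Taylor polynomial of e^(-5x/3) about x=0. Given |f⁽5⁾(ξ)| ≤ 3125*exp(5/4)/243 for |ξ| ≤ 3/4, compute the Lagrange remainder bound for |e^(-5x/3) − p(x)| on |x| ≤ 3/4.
625*exp(5/4)/24576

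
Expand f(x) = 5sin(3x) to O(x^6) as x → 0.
15*x - 45*x**3/2 + 81*x**5/8 + O(x**6)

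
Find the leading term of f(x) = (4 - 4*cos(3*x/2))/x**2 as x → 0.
9/2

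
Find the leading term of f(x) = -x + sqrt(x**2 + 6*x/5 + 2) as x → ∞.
3/5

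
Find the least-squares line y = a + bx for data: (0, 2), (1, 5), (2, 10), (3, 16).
a = 6/5, b = 47/10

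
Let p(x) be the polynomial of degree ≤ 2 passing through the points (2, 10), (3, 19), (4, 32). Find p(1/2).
4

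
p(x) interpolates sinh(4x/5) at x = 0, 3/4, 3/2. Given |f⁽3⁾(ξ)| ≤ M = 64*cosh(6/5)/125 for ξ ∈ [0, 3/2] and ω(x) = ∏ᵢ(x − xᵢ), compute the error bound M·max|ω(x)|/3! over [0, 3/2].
sqrt(3)*cosh(6/5)/125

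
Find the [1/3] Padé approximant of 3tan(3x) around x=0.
9*x/(1 - 3*x**2)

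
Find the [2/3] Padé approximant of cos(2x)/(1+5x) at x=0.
(1 - 5*x**2/3)/(5*x**3/3 + x**2/3 + 5*x + 1)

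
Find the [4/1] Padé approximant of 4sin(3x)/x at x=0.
81*x**4/10 - 18*x**2 + 12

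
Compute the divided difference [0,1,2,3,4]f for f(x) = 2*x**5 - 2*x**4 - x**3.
18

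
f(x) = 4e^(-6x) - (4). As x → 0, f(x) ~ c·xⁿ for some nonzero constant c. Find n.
1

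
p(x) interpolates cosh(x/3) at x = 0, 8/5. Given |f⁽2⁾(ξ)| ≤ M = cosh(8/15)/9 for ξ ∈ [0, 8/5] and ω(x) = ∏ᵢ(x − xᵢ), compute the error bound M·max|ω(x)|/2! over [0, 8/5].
8*cosh(8/15)/225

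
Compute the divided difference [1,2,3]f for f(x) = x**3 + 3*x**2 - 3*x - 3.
9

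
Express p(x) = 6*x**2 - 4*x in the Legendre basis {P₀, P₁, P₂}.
(2)P₀ + (-4)P₁ + (4)P₂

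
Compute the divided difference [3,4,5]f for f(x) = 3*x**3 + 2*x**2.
38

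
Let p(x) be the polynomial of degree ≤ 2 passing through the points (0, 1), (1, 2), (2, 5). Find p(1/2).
5/4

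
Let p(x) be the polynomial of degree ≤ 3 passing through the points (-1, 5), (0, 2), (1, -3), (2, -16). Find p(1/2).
1/8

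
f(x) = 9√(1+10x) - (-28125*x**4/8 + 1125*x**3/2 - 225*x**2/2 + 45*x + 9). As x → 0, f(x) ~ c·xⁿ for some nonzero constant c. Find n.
5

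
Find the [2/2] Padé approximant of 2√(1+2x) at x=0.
(5*x**2/2 + 5*x + 2)/(x**2/4 + 3*x/2 + 1)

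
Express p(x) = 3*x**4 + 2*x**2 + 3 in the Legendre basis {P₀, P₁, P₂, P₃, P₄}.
(64/15)P₀ + (64/21)P₂ + (24/35)P₄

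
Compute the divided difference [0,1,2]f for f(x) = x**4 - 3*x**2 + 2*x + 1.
4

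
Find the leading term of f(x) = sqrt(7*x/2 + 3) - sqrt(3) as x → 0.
7*sqrt(3)*x/12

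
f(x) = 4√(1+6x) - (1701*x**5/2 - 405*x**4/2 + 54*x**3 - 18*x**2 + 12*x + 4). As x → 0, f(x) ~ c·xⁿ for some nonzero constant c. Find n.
6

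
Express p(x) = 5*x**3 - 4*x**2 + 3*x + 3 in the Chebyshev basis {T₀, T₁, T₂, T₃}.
T₀ + (27/4)T₁ + (-2)T₂ + (5/4)T₃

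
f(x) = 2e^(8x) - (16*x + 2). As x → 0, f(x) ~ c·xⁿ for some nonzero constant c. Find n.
2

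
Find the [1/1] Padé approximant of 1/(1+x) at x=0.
1/(x + 1)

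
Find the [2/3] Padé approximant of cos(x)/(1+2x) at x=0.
(1 - 5*x**2/12)/(x**3/6 + x**2/12 + 2*x + 1)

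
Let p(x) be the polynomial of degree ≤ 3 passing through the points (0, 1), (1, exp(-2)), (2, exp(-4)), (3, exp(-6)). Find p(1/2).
(-5*exp(2) + 1 + 15*exp(4) + 5*exp(6))*exp(-6)/16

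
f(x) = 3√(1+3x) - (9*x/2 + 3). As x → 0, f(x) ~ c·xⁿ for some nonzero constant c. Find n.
2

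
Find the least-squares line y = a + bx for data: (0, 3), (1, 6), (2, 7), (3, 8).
a = 18/5, b = 8/5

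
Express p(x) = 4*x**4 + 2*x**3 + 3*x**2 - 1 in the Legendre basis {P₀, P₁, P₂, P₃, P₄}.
(4/5)P₀ + (6/5)P₁ + (30/7)P₂ + (4/5)P₃ + (32/35)P₄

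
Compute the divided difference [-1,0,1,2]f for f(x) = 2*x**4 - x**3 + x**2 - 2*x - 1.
3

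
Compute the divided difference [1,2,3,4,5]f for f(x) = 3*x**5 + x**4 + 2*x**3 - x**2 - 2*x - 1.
46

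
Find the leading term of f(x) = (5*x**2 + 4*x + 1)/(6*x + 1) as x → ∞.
5*x/6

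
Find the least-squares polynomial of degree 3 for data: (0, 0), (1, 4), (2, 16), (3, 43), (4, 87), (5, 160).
-5/42 + (653/252)x + (31/42)x² + (37/36)x³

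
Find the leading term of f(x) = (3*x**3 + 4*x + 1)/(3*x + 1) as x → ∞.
x**2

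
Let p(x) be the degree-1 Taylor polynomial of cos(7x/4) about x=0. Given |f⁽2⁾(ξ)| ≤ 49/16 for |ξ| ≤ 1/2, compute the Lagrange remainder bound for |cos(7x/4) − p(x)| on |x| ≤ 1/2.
49/128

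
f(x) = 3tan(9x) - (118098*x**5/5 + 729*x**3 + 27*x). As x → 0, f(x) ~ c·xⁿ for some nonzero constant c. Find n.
7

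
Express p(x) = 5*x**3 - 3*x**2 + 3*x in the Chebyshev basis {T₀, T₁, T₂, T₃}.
(-3/2)T₀ + (27/4)T₁ + (-3/2)T₂ + (5/4)T₃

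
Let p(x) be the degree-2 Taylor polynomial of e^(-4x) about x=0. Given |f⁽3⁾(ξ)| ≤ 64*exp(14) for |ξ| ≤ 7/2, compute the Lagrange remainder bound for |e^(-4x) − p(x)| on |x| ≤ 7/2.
1372*exp(14)/3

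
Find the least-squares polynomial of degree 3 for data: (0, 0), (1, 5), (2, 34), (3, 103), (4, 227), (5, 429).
-3/14 + (31/84)x + (5/2)x² + (35/12)x³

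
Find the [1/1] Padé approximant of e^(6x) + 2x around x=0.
(23*x/4 + 1)/(1 - 9*x/4)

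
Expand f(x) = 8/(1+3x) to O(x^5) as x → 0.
8 - 24*x + 72*x**2 - 216*x**3 + 648*x**4 + O(x**5)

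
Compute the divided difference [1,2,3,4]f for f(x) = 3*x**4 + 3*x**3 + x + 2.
33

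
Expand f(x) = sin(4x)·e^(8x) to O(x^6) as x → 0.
4*x + 32*x**2 + 352*x**3/3 + 256*x**4 + 5248*x**5/15 + O(x**6)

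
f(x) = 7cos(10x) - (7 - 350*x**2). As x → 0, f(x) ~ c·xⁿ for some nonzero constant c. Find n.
4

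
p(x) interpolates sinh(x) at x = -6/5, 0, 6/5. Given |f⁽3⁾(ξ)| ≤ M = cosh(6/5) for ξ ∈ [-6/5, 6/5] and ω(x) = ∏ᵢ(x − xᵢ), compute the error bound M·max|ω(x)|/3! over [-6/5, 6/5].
8*sqrt(3)*cosh(6/5)/125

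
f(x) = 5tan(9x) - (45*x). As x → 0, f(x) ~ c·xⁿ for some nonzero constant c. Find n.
3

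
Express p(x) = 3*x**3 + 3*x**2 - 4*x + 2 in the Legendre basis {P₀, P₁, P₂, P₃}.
(3)P₀ + (-11/5)P₁ + (2)P₂ + (6/5)P₃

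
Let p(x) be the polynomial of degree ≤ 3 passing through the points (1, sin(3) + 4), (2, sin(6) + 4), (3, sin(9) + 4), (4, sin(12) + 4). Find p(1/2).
-5*sin(12)/16 + 35*sin(3)/16 + 21*sin(9)/16 - 35*sin(6)/16 + 4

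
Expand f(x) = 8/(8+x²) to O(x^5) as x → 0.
1 - x**2/8 + x**4/64 + O(x**5)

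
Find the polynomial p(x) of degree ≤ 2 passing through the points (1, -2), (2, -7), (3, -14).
-x**2 - 2*x + 1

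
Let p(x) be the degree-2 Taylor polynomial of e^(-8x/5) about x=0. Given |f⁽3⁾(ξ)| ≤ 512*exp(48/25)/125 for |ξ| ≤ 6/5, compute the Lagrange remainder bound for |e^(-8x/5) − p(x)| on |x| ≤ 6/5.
18432*exp(48/25)/15625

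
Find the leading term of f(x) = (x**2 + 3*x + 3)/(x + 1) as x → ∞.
x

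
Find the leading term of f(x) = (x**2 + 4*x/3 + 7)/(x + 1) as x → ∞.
x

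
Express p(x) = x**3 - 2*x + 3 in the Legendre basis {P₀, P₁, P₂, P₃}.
(3)P₀ + (-7/5)P₁ + (2/5)P₃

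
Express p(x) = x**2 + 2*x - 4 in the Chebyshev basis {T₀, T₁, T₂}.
(-7/2)T₀ + (2)T₁ + (1/2)T₂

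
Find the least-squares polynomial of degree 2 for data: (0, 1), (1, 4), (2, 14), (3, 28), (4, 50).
1 + (1/5)x + (3)x²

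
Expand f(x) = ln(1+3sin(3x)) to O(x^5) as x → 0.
9*x - 81*x**2/2 + 459*x**3/2 - 6075*x**4/4 + O(x**5)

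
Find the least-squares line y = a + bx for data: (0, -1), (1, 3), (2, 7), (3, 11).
a = -1, b = 4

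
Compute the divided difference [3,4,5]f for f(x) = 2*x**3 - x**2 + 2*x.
23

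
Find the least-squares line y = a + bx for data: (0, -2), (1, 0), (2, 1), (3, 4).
a = -21/10, b = 19/10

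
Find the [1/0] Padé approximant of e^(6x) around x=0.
6*x + 1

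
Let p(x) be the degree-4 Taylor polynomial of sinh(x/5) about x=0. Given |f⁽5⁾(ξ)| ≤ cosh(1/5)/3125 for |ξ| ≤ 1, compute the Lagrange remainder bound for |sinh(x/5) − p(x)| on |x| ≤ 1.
cosh(1/5)/375000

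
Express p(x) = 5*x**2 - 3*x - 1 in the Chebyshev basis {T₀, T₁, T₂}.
(3/2)T₀ + (-3)T₁ + (5/2)T₂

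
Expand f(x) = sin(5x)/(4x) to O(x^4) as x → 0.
5/4 - 125*x**2/24 + O(x**4)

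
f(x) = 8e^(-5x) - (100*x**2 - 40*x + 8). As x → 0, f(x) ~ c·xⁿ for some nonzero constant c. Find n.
3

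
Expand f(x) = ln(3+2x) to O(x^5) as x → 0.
log(3) + 2*x/3 - 2*x**2/9 + 8*x**3/81 - 4*x**4/81 + O(x**5)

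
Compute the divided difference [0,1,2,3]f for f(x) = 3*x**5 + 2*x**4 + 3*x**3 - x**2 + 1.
90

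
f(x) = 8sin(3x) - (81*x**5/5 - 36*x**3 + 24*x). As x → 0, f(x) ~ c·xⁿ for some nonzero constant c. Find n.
7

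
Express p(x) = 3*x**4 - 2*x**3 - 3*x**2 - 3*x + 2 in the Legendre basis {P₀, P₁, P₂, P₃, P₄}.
(8/5)P₀ + (-21/5)P₁ + (-2/7)P₂ + (-4/5)P₃ + (24/35)P₄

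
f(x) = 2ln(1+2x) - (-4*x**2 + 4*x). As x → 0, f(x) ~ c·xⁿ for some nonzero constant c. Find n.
3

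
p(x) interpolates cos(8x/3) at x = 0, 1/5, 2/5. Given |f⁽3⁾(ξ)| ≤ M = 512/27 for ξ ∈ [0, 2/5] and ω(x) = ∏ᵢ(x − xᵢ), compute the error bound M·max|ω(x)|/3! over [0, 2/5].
512*sqrt(3)/91125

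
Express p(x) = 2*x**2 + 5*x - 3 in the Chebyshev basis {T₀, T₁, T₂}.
(-2)T₀ + (5)T₁ + T₂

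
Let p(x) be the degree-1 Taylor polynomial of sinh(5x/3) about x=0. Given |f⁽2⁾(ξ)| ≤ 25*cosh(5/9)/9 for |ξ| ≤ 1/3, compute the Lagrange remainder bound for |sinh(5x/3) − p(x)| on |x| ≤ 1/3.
25*cosh(5/9)/162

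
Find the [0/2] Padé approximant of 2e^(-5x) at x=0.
2/(25*x**2/2 + 5*x + 1)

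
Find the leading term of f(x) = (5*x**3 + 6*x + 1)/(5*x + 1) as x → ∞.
x**2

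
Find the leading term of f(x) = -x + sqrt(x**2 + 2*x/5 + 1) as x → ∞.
1/5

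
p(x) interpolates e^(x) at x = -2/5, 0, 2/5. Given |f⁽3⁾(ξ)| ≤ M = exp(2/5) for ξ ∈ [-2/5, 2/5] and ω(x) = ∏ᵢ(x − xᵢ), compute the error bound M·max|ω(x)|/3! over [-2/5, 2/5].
8*sqrt(3)*exp(2/5)/3375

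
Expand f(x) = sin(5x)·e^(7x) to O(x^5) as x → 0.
5*x + 35*x**2 + 305*x**3/3 + 140*x**4 + O(x**5)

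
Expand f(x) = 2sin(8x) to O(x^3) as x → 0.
16*x + O(x**3)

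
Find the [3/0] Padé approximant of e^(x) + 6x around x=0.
x**3/6 + x**2/2 + 7*x + 1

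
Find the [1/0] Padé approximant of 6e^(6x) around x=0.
36*x + 6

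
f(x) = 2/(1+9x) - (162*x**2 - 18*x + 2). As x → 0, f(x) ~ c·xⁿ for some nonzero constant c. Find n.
3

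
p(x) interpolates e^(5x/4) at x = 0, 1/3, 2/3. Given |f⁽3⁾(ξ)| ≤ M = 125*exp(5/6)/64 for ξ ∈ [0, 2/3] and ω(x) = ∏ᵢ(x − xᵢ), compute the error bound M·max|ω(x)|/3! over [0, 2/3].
125*sqrt(3)*exp(5/6)/46656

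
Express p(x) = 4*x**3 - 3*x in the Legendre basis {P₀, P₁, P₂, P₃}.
(-3/5)P₁ + (8/5)P₃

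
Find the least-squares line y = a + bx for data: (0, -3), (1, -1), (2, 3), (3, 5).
a = -16/5, b = 14/5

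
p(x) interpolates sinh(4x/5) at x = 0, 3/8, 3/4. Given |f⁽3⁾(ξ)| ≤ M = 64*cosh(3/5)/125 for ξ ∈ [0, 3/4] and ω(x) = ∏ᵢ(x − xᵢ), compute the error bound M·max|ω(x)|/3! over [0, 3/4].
sqrt(3)*cosh(3/5)/1000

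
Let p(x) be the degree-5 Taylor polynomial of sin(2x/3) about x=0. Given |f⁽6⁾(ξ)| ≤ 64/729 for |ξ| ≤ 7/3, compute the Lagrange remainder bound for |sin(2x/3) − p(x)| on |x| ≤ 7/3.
470596/23914845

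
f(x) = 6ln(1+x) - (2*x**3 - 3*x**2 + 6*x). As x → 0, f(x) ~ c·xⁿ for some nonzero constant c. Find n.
4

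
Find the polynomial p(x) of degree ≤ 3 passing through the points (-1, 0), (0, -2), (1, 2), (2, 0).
-2*x**3 + 3*x**2 + 3*x - 2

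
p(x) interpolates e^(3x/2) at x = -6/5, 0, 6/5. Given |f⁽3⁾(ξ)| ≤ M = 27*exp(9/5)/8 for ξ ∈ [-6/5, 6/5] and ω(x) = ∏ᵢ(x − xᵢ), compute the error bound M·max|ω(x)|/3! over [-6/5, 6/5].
27*sqrt(3)*exp(9/5)/125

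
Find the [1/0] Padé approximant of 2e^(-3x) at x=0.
2 - 6*x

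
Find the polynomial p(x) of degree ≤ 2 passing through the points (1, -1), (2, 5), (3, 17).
3*x**2 - 3*x - 1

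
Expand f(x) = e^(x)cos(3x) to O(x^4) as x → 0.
1 + x - 4*x**2 - 13*x**3/3 + O(x**4)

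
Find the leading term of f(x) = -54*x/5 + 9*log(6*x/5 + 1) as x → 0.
-162*x**2/25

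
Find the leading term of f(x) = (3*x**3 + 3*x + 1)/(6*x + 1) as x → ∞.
x**2/2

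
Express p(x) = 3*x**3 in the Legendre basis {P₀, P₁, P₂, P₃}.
(9/5)P₁ + (6/5)P₃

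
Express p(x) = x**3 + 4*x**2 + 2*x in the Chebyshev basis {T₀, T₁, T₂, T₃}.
(2)T₀ + (11/4)T₁ + (2)T₂ + (1/4)T₃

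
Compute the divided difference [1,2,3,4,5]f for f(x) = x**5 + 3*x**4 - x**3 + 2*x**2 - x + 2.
18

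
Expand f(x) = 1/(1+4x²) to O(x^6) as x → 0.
1 - 4*x**2 + 16*x**4 + O(x**6)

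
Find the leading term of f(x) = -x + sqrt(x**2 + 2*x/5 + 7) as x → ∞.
1/5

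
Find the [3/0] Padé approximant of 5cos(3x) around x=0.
5 - 45*x**2/2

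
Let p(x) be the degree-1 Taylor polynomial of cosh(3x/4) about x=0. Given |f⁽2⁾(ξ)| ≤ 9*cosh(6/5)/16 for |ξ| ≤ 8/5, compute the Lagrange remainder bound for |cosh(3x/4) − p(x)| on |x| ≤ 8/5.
18*cosh(6/5)/25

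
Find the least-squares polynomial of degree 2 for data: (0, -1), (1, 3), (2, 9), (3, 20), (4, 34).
-29/35 + (109/70)x + (25/14)x²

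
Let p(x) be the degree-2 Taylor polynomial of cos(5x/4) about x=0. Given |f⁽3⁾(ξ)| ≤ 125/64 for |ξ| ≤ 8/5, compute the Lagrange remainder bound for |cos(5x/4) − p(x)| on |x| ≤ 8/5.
4/3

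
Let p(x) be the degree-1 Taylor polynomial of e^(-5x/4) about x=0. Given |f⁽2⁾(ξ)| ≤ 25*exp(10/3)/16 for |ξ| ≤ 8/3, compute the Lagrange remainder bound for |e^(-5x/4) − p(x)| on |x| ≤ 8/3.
50*exp(10/3)/9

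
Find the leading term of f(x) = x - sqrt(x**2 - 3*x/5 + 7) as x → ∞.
3/10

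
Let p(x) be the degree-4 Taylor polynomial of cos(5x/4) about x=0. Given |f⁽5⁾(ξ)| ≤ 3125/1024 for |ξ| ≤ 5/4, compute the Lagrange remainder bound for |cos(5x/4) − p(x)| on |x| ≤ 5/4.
1953125/25165824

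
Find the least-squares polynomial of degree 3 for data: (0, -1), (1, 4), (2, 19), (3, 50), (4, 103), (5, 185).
-65/63 + (881/378)x + (439/252)x² + (113/108)x³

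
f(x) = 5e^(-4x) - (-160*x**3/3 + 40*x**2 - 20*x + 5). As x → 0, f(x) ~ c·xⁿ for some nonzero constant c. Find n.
4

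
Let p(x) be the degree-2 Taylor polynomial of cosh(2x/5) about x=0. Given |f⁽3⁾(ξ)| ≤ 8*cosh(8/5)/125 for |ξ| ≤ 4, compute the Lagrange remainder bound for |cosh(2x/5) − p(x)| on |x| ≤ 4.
256*cosh(8/5)/375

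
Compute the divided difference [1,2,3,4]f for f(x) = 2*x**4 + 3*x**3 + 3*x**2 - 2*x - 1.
23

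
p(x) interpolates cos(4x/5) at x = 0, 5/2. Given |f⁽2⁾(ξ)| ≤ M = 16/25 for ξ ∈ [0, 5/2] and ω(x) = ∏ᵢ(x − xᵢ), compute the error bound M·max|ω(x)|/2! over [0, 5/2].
1/2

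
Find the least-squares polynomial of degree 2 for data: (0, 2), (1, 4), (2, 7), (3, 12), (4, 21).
16/7 + (1/35)x + (8/7)x²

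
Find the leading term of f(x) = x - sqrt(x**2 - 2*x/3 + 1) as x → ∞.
1/3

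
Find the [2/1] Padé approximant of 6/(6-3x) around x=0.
1/(1 - x/2)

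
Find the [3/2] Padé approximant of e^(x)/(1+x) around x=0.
(8*x**3/165 + 57*x**2/220 + 42*x/55 + 1)/(-53*x**2/220 + 42*x/55 + 1)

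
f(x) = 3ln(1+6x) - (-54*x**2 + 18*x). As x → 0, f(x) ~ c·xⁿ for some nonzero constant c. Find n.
3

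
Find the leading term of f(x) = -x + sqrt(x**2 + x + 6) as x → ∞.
1/2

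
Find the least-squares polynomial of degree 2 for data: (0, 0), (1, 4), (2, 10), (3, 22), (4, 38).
2/7 + (29/35)x + (15/7)x²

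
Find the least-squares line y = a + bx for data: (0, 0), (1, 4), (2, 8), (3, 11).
a = 1/5, b = 37/10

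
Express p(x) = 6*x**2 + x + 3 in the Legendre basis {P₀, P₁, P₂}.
(5)P₀ + P₁ + (4)P₂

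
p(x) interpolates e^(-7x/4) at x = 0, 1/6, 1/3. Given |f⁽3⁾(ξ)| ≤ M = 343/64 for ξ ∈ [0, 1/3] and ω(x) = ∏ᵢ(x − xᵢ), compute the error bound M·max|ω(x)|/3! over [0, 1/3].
343*sqrt(3)/373248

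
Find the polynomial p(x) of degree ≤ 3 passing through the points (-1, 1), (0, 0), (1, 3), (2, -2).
-2*x**3 + 2*x**2 + 3*x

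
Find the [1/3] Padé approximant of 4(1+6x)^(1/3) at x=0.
(20*x + 4)/(8*x**3/3 - 2*x**2 + 3*x + 1)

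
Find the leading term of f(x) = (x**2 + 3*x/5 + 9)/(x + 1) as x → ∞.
x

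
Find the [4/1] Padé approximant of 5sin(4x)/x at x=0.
128*x**4/3 - 160*x**2/3 + 20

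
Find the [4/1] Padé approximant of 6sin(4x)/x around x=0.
256*x**4/5 - 64*x**2 + 24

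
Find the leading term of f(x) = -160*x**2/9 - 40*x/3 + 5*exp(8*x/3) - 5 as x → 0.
1280*x**3/81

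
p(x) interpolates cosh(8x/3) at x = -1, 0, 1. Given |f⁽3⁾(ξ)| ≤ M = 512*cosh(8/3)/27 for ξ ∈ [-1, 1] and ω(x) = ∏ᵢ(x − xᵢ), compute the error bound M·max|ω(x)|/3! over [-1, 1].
512*sqrt(3)*cosh(8/3)/729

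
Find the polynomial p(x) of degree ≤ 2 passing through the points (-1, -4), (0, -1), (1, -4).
-3*x**2 - 1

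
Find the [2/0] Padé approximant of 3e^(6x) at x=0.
54*x**2 + 18*x + 3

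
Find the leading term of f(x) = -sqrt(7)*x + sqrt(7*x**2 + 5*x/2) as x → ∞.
5*sqrt(7)/28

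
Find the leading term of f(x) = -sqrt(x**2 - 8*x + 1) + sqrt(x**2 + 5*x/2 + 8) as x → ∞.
21/4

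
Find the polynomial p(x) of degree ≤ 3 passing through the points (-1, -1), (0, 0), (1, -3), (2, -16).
-x**3 - 2*x**2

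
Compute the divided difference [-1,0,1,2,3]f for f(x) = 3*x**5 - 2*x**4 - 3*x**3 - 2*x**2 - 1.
13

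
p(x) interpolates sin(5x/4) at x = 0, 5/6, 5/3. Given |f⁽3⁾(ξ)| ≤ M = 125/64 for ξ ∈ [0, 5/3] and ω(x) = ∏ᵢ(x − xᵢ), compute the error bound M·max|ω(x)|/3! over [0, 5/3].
15625*sqrt(3)/373248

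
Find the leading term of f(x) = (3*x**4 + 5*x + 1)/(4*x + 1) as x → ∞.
3*x**3/4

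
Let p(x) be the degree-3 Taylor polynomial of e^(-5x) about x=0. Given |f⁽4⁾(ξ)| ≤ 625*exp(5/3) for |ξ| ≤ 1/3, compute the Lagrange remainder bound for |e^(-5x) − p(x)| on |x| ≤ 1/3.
625*exp(5/3)/1944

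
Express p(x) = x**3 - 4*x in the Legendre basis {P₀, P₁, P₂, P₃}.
(-17/5)P₁ + (2/5)P₃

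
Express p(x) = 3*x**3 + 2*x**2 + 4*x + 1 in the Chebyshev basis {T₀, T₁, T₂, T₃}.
(2)T₀ + (25/4)T₁ + T₂ + (3/4)T₃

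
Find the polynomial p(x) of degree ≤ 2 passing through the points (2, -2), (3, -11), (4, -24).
-2*x**2 + x + 4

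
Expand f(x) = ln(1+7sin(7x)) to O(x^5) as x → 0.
49*x - 2401*x**2/2 + 232897*x**3/6 - 17059105*x**4/12 + O(x**5)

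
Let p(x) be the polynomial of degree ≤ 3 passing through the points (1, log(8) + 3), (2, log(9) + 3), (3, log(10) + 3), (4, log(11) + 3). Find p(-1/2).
log(104857600000000*11**(13/16)*2**(1/8)*3**(3/8)*5**(7/16)/375913713056211) + 3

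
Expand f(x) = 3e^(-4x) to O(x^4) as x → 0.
3 - 12*x + 24*x**2 - 32*x**3 + O(x**4)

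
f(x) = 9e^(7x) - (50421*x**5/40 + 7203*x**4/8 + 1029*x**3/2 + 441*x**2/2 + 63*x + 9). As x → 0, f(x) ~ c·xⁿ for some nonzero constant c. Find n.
6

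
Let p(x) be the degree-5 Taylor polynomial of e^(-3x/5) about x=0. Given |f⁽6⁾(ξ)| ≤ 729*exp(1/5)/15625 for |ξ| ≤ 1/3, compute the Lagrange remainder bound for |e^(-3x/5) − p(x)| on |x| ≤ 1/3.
exp(1/5)/11250000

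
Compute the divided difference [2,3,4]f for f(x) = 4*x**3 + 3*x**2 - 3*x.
39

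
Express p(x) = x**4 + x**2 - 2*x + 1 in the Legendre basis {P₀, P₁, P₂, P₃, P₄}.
(23/15)P₀ + (-2)P₁ + (26/21)P₂ + (8/35)P₄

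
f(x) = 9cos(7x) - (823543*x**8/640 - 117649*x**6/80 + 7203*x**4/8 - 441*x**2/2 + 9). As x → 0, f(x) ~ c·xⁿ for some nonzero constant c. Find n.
10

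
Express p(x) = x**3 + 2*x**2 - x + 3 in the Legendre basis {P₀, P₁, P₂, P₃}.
(11/3)P₀ + (-2/5)P₁ + (4/3)P₂ + (2/5)P₃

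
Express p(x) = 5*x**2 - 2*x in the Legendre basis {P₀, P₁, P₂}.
(5/3)P₀ + (-2)P₁ + (10/3)P₂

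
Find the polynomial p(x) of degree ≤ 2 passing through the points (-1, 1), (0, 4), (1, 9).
x**2 + 4*x + 4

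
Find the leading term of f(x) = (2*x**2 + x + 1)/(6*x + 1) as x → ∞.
x/3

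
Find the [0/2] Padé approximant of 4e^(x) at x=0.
4/(x**2/2 - x + 1)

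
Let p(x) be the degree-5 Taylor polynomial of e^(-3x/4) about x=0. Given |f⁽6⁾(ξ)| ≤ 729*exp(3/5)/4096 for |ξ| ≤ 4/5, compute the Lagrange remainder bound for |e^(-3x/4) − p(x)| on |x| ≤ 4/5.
81*exp(3/5)/1250000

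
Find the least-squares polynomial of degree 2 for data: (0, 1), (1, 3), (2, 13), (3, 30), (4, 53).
4/5 + (-9/10)x + (7/2)x²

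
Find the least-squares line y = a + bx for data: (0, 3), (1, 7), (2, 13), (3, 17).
a = 14/5, b = 24/5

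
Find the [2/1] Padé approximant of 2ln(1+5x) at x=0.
5*x*(5*x + 6)/(3*(10*x/3 + 1))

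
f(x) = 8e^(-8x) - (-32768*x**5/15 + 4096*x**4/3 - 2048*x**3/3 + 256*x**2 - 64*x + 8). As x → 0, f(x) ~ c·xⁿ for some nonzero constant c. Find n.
6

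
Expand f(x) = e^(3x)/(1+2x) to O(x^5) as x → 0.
1 + x + 5*x**2/2 - x**3/2 + 35*x**4/8 + O(x**5)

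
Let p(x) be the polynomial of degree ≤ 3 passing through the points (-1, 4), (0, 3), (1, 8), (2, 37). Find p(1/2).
29/8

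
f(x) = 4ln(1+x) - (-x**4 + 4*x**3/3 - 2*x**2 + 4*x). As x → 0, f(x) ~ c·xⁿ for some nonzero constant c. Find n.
5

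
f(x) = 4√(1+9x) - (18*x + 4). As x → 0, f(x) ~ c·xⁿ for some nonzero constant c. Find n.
2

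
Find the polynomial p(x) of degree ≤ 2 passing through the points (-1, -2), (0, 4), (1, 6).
-2*x**2 + 4*x + 4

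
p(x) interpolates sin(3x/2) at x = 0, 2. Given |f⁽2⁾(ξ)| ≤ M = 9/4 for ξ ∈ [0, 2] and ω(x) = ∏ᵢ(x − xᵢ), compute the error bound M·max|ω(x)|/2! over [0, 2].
9/8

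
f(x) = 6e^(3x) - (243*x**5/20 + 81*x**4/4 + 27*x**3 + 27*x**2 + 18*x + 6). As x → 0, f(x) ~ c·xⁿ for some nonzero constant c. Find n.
6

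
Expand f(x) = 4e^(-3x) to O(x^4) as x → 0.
4 - 12*x + 18*x**2 - 18*x**3 + O(x**4)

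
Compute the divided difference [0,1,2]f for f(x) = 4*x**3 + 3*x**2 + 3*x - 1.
15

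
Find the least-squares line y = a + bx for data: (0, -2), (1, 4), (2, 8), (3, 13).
a = -8/5, b = 49/10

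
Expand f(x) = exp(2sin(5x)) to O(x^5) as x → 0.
1 + 10*x + 50*x**2 + 125*x**3 + O(x**5)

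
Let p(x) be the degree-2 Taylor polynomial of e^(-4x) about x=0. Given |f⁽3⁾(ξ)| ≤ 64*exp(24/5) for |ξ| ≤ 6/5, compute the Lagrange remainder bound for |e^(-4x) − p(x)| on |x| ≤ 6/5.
2304*exp(24/5)/125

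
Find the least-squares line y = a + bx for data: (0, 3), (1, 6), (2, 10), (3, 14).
a = 27/10, b = 37/10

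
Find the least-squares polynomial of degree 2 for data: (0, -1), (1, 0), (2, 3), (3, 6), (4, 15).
-5/7 + (-27/35)x + (8/7)x²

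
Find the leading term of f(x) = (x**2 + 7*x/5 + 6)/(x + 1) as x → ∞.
x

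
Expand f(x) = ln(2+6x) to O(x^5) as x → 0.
log(2) + 3*x - 9*x**2/2 + 9*x**3 - 81*x**4/4 + O(x**5)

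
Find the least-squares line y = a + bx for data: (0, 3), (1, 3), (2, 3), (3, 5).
a = 13/5, b = 3/5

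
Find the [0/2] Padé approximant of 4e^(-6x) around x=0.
4/(18*x**2 + 6*x + 1)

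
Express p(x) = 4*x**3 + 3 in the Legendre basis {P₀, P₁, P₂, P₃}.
(3)P₀ + (12/5)P₁ + (8/5)P₃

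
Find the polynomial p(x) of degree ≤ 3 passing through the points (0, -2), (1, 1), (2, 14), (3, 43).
x**3 + 2*x**2 - 2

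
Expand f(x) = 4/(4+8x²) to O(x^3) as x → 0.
1 - 2*x**2 + O(x**3)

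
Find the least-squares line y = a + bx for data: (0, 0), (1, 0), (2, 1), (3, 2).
a = -3/10, b = 7/10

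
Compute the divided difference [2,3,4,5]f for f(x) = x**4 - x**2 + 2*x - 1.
14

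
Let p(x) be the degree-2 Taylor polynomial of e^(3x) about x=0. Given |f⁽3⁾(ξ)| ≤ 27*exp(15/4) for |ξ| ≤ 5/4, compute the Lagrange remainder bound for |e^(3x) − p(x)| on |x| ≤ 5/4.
1125*exp(15/4)/128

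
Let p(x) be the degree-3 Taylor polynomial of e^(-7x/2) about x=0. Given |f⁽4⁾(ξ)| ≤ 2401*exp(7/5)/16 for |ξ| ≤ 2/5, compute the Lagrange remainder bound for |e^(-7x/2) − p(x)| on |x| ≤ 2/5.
2401*exp(7/5)/15000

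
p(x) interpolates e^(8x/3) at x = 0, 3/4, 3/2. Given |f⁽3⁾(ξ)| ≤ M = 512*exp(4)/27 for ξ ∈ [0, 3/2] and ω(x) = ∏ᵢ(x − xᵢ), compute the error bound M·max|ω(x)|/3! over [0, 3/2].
8*sqrt(3)*exp(4)/27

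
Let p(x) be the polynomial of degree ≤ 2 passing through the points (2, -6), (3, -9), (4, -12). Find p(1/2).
-3/2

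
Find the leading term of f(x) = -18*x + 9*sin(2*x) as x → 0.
-12*x**3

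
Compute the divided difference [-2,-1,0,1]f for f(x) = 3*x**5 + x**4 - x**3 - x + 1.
12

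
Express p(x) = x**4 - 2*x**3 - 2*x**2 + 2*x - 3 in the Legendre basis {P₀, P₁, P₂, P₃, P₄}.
(-52/15)P₀ + (4/5)P₁ + (-16/21)P₂ + (-4/5)P₃ + (8/35)P₄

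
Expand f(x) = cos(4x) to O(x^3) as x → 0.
1 - 8*x**2 + O(x**3)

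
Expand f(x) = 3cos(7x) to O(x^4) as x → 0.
3 - 147*x**2/2 + O(x**4)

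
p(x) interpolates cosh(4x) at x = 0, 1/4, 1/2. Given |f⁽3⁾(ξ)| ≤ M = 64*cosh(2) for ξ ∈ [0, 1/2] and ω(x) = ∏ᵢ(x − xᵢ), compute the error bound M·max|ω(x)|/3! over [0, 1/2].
sqrt(3)*cosh(2)/27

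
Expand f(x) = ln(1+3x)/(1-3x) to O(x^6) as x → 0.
3*x + 9*x**2/2 + 45*x**3/2 + 189*x**4/4 + 3807*x**5/20 + O(x**6)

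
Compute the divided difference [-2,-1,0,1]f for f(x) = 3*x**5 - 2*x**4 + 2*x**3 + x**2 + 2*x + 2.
21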